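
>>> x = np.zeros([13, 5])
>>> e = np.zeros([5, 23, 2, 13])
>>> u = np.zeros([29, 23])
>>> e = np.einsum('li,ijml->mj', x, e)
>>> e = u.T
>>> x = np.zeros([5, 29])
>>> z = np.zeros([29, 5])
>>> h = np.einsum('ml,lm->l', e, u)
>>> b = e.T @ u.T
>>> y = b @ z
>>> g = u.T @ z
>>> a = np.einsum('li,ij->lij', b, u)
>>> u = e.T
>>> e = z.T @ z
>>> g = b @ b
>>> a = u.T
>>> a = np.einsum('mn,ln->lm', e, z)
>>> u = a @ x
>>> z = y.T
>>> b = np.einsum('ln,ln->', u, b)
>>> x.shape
(5, 29)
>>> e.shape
(5, 5)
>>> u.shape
(29, 29)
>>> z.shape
(5, 29)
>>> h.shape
(29,)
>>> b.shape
()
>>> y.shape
(29, 5)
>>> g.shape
(29, 29)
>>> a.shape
(29, 5)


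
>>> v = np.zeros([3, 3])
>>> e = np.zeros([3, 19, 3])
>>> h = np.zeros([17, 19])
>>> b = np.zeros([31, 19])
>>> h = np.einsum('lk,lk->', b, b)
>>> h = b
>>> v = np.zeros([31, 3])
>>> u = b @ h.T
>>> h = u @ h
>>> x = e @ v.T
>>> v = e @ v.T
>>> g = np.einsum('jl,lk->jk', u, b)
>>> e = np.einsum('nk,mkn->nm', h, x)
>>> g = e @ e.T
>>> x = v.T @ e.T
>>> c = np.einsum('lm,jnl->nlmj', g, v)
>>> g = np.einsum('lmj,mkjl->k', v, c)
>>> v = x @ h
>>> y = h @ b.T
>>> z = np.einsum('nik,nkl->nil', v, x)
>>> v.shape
(31, 19, 19)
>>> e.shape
(31, 3)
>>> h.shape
(31, 19)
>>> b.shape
(31, 19)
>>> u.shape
(31, 31)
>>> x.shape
(31, 19, 31)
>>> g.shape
(31,)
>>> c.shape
(19, 31, 31, 3)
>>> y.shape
(31, 31)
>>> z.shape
(31, 19, 31)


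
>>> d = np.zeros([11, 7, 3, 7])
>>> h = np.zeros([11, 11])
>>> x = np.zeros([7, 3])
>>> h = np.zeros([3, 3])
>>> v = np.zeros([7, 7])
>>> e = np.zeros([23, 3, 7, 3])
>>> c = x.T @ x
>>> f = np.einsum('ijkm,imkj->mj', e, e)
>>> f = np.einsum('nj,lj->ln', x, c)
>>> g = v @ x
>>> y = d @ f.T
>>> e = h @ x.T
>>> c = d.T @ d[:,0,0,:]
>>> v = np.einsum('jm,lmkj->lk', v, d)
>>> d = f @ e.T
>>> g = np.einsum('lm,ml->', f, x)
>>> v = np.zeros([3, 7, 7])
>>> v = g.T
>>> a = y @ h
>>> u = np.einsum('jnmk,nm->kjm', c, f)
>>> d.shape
(3, 3)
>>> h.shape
(3, 3)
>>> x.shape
(7, 3)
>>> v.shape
()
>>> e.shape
(3, 7)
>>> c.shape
(7, 3, 7, 7)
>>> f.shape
(3, 7)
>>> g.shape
()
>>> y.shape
(11, 7, 3, 3)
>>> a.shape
(11, 7, 3, 3)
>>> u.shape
(7, 7, 7)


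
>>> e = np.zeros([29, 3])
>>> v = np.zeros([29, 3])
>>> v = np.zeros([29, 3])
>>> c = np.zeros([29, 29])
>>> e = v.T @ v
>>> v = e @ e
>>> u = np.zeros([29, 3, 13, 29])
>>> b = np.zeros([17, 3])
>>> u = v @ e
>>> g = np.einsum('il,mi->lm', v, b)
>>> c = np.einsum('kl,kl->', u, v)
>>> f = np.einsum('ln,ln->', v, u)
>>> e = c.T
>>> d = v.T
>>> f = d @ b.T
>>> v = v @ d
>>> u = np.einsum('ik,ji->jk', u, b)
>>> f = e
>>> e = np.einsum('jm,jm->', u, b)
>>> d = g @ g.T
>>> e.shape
()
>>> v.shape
(3, 3)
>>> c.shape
()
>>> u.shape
(17, 3)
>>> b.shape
(17, 3)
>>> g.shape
(3, 17)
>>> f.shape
()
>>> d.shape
(3, 3)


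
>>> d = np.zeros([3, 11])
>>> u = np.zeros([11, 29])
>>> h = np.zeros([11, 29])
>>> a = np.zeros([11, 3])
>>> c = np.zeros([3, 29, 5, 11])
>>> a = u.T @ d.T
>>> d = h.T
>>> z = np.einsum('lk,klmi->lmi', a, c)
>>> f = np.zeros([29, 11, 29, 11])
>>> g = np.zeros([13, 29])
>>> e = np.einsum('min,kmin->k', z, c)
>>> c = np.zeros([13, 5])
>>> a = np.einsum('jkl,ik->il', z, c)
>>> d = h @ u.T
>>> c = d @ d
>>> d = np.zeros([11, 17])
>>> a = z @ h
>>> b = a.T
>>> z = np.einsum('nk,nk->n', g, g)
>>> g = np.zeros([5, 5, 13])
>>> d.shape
(11, 17)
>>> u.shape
(11, 29)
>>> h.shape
(11, 29)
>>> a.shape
(29, 5, 29)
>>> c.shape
(11, 11)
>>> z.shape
(13,)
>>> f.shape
(29, 11, 29, 11)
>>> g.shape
(5, 5, 13)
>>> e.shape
(3,)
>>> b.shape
(29, 5, 29)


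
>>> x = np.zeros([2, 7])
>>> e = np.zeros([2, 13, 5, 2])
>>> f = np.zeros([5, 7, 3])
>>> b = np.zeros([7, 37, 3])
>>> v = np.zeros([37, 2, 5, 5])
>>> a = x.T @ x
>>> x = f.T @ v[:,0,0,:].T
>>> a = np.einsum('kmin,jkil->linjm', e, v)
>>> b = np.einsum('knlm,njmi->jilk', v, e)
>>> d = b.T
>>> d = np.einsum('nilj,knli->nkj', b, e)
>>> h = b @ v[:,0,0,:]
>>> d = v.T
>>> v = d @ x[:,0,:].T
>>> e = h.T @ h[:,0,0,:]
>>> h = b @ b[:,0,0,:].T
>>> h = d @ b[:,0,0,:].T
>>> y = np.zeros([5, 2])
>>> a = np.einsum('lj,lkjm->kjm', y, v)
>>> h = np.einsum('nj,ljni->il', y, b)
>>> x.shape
(3, 7, 37)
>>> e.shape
(5, 5, 2, 5)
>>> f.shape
(5, 7, 3)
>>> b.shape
(13, 2, 5, 37)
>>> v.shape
(5, 5, 2, 3)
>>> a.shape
(5, 2, 3)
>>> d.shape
(5, 5, 2, 37)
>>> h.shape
(37, 13)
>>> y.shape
(5, 2)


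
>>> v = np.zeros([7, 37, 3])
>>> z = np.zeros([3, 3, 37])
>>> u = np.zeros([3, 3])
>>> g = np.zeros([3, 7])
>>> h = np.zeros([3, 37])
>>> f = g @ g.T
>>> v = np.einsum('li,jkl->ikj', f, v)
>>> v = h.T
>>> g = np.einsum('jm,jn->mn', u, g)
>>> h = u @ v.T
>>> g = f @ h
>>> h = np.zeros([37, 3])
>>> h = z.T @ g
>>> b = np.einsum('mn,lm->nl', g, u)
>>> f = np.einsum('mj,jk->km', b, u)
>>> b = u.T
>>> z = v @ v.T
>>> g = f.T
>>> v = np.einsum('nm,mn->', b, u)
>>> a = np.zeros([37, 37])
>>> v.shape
()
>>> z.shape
(37, 37)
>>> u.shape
(3, 3)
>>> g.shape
(37, 3)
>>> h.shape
(37, 3, 37)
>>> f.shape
(3, 37)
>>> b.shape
(3, 3)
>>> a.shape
(37, 37)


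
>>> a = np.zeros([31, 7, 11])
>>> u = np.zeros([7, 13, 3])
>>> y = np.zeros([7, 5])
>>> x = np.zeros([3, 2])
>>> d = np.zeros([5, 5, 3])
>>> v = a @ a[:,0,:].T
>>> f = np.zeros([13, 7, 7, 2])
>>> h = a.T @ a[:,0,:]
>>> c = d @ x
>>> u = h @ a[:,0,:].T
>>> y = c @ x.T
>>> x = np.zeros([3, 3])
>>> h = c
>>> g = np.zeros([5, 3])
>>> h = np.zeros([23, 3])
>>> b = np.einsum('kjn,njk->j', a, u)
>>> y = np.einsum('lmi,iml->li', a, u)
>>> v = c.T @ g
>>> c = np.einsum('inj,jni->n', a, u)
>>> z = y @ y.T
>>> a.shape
(31, 7, 11)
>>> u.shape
(11, 7, 31)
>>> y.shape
(31, 11)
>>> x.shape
(3, 3)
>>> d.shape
(5, 5, 3)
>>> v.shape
(2, 5, 3)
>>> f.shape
(13, 7, 7, 2)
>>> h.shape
(23, 3)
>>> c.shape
(7,)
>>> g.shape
(5, 3)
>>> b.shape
(7,)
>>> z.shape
(31, 31)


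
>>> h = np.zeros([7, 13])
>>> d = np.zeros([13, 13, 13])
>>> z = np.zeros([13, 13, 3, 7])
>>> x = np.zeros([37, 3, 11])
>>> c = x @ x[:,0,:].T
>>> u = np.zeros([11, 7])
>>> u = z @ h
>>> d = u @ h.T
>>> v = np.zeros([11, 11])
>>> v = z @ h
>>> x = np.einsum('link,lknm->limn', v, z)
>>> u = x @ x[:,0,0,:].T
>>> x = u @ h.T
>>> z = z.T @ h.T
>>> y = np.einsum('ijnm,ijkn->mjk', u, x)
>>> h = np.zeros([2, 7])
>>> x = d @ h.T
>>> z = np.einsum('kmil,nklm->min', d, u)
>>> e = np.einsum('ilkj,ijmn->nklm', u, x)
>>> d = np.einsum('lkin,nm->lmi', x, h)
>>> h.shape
(2, 7)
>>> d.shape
(13, 7, 3)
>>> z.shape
(13, 3, 13)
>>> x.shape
(13, 13, 3, 2)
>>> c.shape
(37, 3, 37)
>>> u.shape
(13, 13, 7, 13)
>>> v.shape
(13, 13, 3, 13)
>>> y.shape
(13, 13, 7)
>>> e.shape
(2, 7, 13, 3)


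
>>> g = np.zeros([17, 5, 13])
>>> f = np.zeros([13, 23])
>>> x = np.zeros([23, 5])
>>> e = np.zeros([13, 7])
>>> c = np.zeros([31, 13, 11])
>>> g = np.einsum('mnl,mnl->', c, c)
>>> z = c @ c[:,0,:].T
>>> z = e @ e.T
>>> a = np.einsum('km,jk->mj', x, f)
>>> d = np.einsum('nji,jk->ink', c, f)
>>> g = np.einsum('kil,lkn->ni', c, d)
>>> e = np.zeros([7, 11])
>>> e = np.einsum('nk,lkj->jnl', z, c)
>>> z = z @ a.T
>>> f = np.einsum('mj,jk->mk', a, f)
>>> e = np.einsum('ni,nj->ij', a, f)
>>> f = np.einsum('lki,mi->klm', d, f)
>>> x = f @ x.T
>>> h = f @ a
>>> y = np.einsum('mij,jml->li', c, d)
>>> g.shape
(23, 13)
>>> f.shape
(31, 11, 5)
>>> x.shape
(31, 11, 23)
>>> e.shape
(13, 23)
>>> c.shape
(31, 13, 11)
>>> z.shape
(13, 5)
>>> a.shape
(5, 13)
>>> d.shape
(11, 31, 23)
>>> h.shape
(31, 11, 13)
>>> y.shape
(23, 13)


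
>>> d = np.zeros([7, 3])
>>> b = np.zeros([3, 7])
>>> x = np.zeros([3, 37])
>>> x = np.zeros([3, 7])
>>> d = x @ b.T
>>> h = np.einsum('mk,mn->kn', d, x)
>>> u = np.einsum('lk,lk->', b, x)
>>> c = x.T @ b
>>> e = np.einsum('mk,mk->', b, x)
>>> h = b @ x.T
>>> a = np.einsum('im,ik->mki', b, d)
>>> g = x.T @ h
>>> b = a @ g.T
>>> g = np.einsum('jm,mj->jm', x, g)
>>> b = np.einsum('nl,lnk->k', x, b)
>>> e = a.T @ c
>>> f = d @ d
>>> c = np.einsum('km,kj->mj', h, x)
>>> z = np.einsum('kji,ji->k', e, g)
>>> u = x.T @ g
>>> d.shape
(3, 3)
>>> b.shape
(7,)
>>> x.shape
(3, 7)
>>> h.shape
(3, 3)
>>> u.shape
(7, 7)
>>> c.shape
(3, 7)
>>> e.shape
(3, 3, 7)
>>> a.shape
(7, 3, 3)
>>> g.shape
(3, 7)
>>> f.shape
(3, 3)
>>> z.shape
(3,)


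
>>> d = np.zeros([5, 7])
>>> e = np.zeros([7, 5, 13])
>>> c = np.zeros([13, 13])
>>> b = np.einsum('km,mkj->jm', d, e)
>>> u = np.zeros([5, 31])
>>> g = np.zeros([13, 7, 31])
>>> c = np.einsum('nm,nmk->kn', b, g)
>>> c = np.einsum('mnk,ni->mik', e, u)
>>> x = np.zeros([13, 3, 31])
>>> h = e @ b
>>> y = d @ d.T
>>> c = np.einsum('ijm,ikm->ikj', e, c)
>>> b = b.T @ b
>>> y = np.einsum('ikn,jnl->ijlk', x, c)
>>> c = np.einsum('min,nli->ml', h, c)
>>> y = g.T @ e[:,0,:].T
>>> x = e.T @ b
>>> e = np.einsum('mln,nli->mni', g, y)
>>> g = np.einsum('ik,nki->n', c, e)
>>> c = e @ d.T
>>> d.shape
(5, 7)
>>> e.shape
(13, 31, 7)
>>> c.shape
(13, 31, 5)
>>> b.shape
(7, 7)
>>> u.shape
(5, 31)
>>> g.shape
(13,)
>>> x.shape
(13, 5, 7)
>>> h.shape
(7, 5, 7)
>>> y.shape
(31, 7, 7)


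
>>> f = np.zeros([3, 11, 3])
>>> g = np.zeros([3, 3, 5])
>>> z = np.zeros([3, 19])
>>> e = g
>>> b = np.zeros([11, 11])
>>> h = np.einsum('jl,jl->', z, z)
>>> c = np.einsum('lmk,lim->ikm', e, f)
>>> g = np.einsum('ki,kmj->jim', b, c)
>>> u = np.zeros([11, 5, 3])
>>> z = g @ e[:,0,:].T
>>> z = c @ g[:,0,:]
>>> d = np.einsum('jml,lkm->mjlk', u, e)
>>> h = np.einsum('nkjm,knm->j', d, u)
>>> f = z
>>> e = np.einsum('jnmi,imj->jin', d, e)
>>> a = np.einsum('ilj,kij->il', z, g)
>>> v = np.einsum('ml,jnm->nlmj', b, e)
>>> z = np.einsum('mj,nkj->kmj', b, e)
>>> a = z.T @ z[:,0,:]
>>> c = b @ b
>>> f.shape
(11, 5, 5)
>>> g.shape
(3, 11, 5)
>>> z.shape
(3, 11, 11)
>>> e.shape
(5, 3, 11)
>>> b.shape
(11, 11)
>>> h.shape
(3,)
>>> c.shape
(11, 11)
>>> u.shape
(11, 5, 3)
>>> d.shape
(5, 11, 3, 3)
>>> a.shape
(11, 11, 11)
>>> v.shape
(3, 11, 11, 5)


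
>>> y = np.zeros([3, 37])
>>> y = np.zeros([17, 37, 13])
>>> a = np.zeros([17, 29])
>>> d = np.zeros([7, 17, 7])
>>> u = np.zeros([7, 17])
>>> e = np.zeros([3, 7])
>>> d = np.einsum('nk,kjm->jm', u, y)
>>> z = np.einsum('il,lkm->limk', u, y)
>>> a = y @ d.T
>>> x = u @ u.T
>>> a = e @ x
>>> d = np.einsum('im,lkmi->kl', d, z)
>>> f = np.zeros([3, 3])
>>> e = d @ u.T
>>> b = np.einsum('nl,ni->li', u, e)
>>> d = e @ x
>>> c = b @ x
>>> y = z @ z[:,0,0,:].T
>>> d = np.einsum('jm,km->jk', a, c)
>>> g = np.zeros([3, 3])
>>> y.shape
(17, 7, 13, 17)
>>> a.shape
(3, 7)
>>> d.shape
(3, 17)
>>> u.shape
(7, 17)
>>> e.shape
(7, 7)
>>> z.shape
(17, 7, 13, 37)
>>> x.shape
(7, 7)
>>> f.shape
(3, 3)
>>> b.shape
(17, 7)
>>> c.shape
(17, 7)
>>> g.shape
(3, 3)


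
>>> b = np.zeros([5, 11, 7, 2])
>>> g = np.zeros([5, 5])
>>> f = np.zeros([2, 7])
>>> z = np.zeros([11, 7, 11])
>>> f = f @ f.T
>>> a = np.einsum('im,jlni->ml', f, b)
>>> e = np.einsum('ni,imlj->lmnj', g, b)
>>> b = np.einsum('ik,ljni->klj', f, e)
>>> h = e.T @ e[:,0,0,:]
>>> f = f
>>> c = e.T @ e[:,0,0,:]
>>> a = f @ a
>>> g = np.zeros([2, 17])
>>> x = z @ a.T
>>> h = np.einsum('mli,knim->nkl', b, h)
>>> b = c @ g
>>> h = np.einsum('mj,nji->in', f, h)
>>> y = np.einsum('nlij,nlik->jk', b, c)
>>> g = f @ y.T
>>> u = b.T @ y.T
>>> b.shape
(2, 5, 11, 17)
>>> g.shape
(2, 17)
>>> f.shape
(2, 2)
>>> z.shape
(11, 7, 11)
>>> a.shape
(2, 11)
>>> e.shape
(7, 11, 5, 2)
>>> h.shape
(7, 5)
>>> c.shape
(2, 5, 11, 2)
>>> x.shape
(11, 7, 2)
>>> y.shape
(17, 2)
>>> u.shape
(17, 11, 5, 17)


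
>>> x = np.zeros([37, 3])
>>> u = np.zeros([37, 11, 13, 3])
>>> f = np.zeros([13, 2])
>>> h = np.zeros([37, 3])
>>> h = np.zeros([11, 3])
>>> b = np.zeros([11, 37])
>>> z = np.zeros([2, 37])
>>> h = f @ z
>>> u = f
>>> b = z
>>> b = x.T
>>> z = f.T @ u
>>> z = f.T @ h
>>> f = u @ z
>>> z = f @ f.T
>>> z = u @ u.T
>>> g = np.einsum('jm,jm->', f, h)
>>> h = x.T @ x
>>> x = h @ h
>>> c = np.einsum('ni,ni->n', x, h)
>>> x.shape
(3, 3)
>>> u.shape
(13, 2)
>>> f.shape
(13, 37)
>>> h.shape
(3, 3)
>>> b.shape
(3, 37)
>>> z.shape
(13, 13)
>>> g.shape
()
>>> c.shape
(3,)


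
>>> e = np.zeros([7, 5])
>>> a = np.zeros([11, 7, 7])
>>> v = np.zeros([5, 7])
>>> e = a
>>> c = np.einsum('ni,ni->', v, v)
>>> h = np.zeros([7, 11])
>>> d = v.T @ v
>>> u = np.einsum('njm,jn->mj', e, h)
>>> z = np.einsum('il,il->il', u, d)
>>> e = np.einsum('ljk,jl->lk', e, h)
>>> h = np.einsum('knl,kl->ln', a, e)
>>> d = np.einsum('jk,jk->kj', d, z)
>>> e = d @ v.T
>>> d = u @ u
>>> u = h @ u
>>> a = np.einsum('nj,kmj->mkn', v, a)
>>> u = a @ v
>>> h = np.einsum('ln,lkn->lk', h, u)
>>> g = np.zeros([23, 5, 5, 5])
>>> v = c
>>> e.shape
(7, 5)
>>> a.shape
(7, 11, 5)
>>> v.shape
()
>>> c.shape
()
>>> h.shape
(7, 11)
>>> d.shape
(7, 7)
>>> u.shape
(7, 11, 7)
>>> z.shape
(7, 7)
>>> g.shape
(23, 5, 5, 5)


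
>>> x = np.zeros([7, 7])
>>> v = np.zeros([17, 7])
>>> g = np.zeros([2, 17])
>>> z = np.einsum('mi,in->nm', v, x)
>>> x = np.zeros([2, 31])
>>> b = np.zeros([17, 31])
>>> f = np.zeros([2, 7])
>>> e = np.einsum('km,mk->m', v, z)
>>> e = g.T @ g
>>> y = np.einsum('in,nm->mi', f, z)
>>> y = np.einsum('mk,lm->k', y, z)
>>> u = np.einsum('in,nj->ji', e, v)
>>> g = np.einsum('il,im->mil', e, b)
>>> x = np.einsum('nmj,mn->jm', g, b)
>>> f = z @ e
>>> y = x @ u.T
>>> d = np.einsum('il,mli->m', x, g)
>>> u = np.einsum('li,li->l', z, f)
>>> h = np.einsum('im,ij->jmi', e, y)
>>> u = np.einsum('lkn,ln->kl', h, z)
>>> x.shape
(17, 17)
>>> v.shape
(17, 7)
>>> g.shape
(31, 17, 17)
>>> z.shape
(7, 17)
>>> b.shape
(17, 31)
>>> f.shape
(7, 17)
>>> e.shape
(17, 17)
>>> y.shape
(17, 7)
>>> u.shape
(17, 7)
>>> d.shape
(31,)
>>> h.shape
(7, 17, 17)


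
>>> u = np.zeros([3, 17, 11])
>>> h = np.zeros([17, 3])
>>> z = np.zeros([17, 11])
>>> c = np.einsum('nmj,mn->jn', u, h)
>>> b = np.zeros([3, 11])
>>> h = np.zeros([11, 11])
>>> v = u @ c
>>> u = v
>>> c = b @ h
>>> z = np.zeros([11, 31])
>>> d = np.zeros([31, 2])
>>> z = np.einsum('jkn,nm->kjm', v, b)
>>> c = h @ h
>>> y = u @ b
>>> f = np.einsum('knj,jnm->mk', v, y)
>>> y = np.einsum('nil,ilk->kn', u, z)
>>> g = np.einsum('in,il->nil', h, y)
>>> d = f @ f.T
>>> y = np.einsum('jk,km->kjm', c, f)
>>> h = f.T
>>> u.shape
(3, 17, 3)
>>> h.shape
(3, 11)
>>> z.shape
(17, 3, 11)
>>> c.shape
(11, 11)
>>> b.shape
(3, 11)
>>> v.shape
(3, 17, 3)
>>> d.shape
(11, 11)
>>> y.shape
(11, 11, 3)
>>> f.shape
(11, 3)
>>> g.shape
(11, 11, 3)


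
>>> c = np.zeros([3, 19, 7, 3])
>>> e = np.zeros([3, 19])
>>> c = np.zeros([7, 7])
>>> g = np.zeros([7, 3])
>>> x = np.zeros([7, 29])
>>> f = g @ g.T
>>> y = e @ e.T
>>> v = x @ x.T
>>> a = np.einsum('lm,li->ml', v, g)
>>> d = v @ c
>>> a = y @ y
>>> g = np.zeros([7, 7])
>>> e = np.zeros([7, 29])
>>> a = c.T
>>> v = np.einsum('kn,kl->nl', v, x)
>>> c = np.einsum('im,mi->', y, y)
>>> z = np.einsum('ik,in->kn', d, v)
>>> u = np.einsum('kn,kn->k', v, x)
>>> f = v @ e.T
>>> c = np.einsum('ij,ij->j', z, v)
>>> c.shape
(29,)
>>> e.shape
(7, 29)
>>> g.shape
(7, 7)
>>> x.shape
(7, 29)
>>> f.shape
(7, 7)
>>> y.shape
(3, 3)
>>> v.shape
(7, 29)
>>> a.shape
(7, 7)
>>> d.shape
(7, 7)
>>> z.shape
(7, 29)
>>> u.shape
(7,)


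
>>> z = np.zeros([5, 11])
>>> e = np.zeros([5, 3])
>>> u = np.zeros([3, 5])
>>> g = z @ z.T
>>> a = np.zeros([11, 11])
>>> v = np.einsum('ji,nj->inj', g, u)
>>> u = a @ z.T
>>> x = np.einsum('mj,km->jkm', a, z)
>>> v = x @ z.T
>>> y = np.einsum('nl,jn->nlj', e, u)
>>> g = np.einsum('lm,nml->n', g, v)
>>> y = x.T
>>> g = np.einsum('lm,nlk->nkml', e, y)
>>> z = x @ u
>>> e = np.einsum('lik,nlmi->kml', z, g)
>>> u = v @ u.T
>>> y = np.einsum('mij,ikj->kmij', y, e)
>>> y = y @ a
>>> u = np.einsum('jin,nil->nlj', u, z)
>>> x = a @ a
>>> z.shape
(11, 5, 5)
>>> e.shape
(5, 3, 11)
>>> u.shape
(11, 5, 11)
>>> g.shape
(11, 11, 3, 5)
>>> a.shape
(11, 11)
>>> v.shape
(11, 5, 5)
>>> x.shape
(11, 11)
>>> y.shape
(3, 11, 5, 11)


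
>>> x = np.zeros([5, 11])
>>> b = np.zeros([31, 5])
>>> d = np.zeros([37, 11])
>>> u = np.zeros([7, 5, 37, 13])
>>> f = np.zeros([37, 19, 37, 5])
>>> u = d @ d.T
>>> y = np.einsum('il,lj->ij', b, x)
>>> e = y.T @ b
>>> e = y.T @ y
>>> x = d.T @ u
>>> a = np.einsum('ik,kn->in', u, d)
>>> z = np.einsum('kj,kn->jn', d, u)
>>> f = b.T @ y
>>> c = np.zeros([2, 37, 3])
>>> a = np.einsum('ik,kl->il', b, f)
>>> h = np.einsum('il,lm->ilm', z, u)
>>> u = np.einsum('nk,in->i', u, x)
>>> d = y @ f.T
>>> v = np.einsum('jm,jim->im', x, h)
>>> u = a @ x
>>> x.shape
(11, 37)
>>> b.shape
(31, 5)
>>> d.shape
(31, 5)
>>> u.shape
(31, 37)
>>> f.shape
(5, 11)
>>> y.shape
(31, 11)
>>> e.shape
(11, 11)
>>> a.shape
(31, 11)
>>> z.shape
(11, 37)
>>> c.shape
(2, 37, 3)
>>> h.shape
(11, 37, 37)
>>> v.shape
(37, 37)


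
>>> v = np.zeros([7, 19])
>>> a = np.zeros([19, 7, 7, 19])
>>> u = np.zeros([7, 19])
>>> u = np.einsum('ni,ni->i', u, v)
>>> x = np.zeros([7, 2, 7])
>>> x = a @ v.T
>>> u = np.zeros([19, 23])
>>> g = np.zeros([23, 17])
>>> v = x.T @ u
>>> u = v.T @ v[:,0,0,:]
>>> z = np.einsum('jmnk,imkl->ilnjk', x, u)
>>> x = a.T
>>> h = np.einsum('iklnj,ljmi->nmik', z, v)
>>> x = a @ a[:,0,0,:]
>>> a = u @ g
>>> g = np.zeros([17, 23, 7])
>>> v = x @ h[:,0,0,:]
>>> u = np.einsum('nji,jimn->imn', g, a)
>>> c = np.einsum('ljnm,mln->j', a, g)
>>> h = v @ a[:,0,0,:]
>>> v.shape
(19, 7, 7, 23)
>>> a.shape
(23, 7, 7, 17)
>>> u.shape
(7, 7, 17)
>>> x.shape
(19, 7, 7, 19)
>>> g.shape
(17, 23, 7)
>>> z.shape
(23, 23, 7, 19, 7)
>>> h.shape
(19, 7, 7, 17)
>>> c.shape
(7,)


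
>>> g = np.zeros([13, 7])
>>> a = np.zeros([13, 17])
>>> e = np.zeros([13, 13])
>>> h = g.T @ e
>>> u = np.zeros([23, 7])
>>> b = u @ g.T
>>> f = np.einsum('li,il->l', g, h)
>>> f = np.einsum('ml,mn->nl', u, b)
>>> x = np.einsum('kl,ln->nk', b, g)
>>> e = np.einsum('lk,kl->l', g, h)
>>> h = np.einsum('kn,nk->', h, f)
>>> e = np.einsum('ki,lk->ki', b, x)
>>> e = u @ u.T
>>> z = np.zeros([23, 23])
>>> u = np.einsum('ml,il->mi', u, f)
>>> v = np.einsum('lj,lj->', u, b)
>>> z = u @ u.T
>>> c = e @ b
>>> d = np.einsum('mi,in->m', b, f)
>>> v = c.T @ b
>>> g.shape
(13, 7)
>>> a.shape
(13, 17)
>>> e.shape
(23, 23)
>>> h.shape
()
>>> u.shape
(23, 13)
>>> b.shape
(23, 13)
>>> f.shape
(13, 7)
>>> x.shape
(7, 23)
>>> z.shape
(23, 23)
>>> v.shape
(13, 13)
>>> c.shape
(23, 13)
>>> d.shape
(23,)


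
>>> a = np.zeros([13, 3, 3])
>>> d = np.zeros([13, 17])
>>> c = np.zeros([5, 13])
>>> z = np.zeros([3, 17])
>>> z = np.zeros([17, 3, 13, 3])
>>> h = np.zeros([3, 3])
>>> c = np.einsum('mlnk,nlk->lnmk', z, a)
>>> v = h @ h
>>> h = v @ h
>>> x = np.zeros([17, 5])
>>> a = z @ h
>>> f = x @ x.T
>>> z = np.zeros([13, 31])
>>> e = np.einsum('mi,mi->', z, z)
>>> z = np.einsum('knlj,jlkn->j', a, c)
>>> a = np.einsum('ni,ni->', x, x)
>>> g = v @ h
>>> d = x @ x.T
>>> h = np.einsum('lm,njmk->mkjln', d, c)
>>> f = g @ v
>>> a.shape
()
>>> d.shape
(17, 17)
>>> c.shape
(3, 13, 17, 3)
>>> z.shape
(3,)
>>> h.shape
(17, 3, 13, 17, 3)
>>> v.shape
(3, 3)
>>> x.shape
(17, 5)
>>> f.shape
(3, 3)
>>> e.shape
()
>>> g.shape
(3, 3)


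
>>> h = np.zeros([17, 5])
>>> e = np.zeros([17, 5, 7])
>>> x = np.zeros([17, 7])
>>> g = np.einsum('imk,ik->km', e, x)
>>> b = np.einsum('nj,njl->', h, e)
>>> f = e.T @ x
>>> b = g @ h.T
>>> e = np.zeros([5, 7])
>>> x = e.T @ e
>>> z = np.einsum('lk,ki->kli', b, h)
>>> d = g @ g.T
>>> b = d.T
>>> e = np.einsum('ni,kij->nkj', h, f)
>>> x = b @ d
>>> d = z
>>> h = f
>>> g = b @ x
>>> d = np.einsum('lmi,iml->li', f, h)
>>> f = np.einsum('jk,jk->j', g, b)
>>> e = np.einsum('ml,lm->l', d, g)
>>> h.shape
(7, 5, 7)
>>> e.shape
(7,)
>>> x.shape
(7, 7)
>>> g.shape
(7, 7)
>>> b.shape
(7, 7)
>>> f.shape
(7,)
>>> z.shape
(17, 7, 5)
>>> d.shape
(7, 7)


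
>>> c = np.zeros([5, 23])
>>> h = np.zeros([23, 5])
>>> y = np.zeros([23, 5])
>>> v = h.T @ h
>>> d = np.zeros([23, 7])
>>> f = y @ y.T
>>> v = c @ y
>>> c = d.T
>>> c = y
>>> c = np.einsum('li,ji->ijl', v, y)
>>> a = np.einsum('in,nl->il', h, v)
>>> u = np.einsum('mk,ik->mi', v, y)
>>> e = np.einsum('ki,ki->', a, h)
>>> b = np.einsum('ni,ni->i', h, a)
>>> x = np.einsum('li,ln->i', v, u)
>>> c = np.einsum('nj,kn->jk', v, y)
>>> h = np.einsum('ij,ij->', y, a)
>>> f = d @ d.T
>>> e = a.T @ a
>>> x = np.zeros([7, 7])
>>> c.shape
(5, 23)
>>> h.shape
()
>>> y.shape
(23, 5)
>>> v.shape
(5, 5)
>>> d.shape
(23, 7)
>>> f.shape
(23, 23)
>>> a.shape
(23, 5)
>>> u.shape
(5, 23)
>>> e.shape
(5, 5)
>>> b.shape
(5,)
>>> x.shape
(7, 7)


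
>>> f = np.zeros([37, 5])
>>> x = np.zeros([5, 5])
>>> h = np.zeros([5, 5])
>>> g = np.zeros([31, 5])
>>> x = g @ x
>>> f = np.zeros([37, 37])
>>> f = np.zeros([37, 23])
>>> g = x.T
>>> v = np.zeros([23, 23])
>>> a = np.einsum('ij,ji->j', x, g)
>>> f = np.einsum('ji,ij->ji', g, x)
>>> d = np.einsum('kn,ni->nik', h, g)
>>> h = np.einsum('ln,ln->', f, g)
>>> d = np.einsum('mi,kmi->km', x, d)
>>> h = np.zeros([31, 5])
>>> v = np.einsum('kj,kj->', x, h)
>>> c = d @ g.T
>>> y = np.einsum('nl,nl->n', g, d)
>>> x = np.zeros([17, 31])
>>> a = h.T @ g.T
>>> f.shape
(5, 31)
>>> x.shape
(17, 31)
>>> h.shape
(31, 5)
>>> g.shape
(5, 31)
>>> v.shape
()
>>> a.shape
(5, 5)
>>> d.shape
(5, 31)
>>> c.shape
(5, 5)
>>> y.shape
(5,)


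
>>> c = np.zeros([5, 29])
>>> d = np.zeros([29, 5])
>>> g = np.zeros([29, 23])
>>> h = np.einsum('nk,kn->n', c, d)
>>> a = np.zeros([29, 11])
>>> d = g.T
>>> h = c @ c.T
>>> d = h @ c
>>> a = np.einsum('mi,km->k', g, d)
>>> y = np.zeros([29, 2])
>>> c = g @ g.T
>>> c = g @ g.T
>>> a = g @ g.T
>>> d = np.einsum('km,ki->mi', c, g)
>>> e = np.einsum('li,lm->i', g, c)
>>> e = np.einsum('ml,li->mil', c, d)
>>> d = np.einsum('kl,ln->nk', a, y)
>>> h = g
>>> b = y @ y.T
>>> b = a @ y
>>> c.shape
(29, 29)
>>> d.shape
(2, 29)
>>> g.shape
(29, 23)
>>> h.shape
(29, 23)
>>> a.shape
(29, 29)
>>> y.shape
(29, 2)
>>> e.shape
(29, 23, 29)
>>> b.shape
(29, 2)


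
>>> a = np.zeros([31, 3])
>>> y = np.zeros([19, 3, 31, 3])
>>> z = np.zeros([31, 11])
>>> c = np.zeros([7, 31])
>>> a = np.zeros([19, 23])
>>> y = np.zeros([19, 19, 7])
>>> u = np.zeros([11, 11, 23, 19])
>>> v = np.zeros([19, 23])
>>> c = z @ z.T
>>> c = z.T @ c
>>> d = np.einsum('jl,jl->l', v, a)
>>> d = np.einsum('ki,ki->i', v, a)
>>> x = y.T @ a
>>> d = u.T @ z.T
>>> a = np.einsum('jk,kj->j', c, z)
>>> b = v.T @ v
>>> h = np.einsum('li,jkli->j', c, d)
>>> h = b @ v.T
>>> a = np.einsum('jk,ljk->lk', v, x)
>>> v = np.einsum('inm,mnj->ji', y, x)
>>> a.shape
(7, 23)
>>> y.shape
(19, 19, 7)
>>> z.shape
(31, 11)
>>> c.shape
(11, 31)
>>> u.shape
(11, 11, 23, 19)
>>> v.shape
(23, 19)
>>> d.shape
(19, 23, 11, 31)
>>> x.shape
(7, 19, 23)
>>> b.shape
(23, 23)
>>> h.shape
(23, 19)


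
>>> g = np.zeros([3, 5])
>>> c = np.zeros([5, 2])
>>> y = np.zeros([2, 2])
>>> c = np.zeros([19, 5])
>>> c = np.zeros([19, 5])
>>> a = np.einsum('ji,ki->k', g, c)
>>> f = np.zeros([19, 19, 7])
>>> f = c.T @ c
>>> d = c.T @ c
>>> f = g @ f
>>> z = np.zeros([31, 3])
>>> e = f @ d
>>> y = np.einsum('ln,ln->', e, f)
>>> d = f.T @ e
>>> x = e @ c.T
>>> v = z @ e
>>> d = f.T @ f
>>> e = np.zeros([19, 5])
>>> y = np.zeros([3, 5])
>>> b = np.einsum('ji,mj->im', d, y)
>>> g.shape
(3, 5)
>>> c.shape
(19, 5)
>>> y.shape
(3, 5)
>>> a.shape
(19,)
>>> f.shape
(3, 5)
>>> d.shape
(5, 5)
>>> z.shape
(31, 3)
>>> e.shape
(19, 5)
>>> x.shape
(3, 19)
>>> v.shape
(31, 5)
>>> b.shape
(5, 3)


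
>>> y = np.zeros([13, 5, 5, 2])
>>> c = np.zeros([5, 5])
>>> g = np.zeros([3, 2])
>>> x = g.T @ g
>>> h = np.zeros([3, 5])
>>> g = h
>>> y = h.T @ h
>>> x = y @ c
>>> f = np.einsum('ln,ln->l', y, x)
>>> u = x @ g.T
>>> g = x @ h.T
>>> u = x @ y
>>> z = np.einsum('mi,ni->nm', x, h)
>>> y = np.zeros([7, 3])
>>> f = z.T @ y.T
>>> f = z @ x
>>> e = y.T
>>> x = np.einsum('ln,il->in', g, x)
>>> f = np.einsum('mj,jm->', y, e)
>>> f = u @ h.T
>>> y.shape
(7, 3)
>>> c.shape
(5, 5)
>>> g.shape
(5, 3)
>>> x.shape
(5, 3)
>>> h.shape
(3, 5)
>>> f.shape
(5, 3)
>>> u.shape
(5, 5)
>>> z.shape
(3, 5)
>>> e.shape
(3, 7)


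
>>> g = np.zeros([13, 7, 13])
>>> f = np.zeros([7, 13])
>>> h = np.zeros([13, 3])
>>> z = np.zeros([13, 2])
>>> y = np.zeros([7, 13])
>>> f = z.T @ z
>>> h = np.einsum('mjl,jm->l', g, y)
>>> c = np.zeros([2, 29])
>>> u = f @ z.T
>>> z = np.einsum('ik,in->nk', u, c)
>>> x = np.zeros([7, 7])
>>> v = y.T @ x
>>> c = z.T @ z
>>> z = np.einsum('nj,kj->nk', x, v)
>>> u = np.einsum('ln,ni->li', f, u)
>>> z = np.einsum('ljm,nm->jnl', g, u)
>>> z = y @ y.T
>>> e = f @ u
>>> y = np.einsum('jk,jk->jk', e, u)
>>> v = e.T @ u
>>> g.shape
(13, 7, 13)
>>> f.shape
(2, 2)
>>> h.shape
(13,)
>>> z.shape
(7, 7)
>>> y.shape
(2, 13)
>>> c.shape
(13, 13)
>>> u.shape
(2, 13)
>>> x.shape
(7, 7)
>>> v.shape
(13, 13)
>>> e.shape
(2, 13)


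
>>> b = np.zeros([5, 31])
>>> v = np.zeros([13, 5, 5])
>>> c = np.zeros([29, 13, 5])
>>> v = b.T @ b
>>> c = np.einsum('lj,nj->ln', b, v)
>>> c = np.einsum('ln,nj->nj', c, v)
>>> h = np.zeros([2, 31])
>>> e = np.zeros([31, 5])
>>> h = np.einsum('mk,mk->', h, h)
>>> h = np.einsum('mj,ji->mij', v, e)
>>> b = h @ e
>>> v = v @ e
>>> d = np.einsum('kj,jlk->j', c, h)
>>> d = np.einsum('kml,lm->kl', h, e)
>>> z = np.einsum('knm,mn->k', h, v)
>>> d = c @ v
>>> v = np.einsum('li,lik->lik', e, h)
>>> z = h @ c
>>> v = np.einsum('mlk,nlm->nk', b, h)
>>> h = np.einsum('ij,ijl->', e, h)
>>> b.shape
(31, 5, 5)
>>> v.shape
(31, 5)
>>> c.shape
(31, 31)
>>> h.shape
()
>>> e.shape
(31, 5)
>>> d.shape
(31, 5)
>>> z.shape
(31, 5, 31)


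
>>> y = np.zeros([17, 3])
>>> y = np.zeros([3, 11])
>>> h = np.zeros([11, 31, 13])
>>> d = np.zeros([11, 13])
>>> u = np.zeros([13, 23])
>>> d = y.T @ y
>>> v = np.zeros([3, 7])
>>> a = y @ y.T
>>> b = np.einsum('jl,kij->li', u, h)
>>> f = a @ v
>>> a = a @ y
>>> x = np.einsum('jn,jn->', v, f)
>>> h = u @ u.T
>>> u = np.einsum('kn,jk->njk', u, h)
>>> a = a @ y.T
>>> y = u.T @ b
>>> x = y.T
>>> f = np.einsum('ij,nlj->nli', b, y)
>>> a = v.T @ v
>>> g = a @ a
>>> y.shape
(13, 13, 31)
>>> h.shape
(13, 13)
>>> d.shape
(11, 11)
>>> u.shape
(23, 13, 13)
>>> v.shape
(3, 7)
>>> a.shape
(7, 7)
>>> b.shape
(23, 31)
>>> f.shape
(13, 13, 23)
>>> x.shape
(31, 13, 13)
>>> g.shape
(7, 7)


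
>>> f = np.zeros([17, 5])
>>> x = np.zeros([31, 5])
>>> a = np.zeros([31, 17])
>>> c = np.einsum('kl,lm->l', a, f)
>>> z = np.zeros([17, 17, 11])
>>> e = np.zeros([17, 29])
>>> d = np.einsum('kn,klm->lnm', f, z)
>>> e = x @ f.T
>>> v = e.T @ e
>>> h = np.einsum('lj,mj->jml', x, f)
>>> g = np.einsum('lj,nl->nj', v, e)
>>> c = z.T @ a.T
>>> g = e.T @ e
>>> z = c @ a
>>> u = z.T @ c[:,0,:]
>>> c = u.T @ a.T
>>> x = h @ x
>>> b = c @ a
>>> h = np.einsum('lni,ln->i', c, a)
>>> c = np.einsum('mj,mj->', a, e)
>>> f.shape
(17, 5)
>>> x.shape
(5, 17, 5)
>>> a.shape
(31, 17)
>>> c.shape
()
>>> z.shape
(11, 17, 17)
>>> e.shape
(31, 17)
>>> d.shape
(17, 5, 11)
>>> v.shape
(17, 17)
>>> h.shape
(31,)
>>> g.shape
(17, 17)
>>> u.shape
(17, 17, 31)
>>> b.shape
(31, 17, 17)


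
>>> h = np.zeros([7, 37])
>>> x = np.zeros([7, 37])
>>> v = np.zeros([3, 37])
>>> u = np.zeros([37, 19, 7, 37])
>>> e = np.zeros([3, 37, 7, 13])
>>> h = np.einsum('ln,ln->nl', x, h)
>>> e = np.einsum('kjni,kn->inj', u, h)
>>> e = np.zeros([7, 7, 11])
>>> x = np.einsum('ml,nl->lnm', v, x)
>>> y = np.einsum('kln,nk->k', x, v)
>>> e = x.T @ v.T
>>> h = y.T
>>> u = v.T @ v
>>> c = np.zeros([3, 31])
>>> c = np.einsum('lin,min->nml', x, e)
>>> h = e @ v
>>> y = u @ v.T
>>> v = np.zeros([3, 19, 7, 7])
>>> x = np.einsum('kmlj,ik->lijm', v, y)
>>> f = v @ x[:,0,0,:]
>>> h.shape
(3, 7, 37)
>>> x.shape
(7, 37, 7, 19)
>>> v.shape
(3, 19, 7, 7)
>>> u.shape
(37, 37)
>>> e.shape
(3, 7, 3)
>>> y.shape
(37, 3)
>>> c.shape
(3, 3, 37)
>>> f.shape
(3, 19, 7, 19)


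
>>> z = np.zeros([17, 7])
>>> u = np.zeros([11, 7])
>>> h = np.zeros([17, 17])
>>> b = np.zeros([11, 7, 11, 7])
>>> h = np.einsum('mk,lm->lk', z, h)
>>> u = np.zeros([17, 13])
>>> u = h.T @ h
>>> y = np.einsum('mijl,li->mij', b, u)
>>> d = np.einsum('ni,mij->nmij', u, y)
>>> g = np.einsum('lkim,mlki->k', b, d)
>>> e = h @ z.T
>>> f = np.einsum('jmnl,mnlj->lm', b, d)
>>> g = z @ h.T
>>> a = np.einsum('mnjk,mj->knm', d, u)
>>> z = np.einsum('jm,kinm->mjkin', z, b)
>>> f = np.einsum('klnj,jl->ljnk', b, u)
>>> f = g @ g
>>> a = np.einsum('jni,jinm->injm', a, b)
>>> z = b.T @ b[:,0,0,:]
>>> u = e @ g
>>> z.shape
(7, 11, 7, 7)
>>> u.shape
(17, 17)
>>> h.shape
(17, 7)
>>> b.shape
(11, 7, 11, 7)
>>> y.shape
(11, 7, 11)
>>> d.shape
(7, 11, 7, 11)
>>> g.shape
(17, 17)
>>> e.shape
(17, 17)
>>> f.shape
(17, 17)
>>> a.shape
(7, 11, 11, 7)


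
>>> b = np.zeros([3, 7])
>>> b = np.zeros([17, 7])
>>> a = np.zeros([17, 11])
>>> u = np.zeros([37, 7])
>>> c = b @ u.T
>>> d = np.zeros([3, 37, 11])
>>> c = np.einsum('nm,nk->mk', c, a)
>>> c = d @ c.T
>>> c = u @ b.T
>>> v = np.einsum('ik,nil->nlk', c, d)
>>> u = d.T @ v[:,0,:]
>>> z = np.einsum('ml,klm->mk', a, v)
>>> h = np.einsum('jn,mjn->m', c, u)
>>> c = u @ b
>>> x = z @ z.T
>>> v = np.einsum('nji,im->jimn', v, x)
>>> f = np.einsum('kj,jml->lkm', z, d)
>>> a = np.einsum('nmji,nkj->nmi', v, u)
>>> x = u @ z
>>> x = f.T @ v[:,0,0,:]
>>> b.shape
(17, 7)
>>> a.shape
(11, 17, 3)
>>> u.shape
(11, 37, 17)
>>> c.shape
(11, 37, 7)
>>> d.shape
(3, 37, 11)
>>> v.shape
(11, 17, 17, 3)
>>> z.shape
(17, 3)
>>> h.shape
(11,)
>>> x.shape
(37, 17, 3)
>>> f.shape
(11, 17, 37)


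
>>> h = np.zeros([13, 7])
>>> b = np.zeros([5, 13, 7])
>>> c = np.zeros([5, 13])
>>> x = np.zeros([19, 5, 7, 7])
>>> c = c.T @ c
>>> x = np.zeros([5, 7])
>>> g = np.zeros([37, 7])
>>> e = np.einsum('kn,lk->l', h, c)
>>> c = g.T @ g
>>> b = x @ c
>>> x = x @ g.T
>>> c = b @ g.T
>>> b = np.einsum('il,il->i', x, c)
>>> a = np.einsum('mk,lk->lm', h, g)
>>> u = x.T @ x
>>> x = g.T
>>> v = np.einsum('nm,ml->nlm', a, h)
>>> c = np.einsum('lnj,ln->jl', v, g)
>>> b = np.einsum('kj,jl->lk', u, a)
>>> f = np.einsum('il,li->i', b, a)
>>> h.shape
(13, 7)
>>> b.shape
(13, 37)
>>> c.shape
(13, 37)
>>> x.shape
(7, 37)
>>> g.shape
(37, 7)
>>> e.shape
(13,)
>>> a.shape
(37, 13)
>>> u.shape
(37, 37)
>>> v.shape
(37, 7, 13)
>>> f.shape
(13,)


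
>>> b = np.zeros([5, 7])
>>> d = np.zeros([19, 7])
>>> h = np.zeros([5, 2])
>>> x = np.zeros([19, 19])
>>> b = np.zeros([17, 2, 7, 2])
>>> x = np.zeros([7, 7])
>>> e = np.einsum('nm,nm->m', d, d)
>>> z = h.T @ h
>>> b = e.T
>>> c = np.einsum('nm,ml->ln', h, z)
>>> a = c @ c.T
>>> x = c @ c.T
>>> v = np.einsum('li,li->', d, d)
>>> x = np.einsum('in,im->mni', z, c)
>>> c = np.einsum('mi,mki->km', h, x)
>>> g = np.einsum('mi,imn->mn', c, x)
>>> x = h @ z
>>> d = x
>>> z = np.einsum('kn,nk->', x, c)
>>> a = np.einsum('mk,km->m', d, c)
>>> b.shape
(7,)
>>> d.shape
(5, 2)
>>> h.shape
(5, 2)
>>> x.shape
(5, 2)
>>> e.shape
(7,)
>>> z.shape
()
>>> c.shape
(2, 5)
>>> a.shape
(5,)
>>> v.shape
()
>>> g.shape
(2, 2)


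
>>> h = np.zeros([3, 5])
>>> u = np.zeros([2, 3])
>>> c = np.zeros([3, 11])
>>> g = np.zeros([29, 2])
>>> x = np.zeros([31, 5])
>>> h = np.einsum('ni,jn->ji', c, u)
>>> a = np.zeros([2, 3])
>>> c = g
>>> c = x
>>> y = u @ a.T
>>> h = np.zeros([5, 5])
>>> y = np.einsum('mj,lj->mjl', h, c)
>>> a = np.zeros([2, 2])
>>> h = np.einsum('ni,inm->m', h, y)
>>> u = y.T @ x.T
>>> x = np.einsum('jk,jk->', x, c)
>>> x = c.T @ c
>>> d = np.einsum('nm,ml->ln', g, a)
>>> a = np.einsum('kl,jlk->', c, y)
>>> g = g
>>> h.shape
(31,)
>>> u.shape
(31, 5, 31)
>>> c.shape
(31, 5)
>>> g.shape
(29, 2)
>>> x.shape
(5, 5)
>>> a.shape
()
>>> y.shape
(5, 5, 31)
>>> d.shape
(2, 29)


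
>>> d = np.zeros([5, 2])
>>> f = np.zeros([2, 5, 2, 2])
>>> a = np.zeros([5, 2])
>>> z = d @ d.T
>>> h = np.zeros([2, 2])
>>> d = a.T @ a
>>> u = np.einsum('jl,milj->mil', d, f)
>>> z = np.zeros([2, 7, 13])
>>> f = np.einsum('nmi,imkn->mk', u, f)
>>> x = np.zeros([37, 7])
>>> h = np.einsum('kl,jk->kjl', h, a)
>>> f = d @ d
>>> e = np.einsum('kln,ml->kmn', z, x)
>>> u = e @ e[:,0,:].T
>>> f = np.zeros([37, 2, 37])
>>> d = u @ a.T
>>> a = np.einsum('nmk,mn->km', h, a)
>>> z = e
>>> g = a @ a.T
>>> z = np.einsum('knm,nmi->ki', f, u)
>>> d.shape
(2, 37, 5)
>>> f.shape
(37, 2, 37)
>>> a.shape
(2, 5)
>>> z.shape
(37, 2)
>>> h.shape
(2, 5, 2)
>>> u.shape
(2, 37, 2)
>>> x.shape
(37, 7)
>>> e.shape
(2, 37, 13)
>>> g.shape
(2, 2)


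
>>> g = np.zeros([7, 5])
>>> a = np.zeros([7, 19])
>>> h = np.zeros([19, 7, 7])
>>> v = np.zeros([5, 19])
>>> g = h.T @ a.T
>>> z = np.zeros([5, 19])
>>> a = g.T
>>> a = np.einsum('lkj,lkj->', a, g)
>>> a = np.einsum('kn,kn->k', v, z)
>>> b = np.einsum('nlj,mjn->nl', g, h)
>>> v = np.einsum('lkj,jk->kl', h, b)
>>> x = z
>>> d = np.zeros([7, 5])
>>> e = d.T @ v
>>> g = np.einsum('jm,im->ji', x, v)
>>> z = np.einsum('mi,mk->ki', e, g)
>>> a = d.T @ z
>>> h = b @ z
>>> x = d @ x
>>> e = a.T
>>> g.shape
(5, 7)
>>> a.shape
(5, 19)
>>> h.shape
(7, 19)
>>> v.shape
(7, 19)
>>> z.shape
(7, 19)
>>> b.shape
(7, 7)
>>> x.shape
(7, 19)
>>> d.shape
(7, 5)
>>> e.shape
(19, 5)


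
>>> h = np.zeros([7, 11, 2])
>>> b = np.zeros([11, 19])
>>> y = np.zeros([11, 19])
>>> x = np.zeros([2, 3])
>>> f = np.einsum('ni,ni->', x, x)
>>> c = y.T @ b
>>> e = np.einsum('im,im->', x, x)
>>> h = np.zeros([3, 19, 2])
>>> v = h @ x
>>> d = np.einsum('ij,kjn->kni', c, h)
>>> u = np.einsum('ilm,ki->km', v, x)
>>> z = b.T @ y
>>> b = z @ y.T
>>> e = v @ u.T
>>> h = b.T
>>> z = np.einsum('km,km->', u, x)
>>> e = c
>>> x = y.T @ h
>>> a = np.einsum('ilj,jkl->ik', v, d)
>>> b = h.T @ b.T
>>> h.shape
(11, 19)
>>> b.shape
(19, 19)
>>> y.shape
(11, 19)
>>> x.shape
(19, 19)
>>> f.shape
()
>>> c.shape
(19, 19)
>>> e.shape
(19, 19)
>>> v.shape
(3, 19, 3)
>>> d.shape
(3, 2, 19)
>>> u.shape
(2, 3)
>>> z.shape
()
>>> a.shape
(3, 2)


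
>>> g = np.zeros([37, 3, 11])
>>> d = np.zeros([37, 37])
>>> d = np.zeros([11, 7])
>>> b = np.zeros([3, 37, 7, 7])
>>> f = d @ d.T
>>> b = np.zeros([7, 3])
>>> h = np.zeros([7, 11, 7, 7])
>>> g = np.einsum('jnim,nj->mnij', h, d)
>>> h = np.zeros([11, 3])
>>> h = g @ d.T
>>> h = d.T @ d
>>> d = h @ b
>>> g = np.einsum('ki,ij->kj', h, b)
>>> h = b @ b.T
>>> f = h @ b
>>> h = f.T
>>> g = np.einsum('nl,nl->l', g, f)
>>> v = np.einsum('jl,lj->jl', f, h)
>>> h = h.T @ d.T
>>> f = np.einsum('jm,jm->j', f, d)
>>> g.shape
(3,)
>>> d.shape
(7, 3)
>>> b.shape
(7, 3)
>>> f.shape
(7,)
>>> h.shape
(7, 7)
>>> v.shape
(7, 3)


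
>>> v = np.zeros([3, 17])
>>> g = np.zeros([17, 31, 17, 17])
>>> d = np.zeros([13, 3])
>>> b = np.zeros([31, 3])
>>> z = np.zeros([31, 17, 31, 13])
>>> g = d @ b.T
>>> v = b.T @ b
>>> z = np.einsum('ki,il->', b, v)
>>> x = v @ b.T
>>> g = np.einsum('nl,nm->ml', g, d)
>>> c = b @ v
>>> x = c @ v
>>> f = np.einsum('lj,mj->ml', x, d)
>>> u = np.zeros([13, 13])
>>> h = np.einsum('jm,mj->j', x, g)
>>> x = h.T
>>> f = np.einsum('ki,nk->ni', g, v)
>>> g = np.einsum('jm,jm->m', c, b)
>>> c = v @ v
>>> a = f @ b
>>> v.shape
(3, 3)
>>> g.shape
(3,)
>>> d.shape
(13, 3)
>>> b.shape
(31, 3)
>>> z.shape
()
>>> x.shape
(31,)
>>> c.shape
(3, 3)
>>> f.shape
(3, 31)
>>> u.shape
(13, 13)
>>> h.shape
(31,)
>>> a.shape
(3, 3)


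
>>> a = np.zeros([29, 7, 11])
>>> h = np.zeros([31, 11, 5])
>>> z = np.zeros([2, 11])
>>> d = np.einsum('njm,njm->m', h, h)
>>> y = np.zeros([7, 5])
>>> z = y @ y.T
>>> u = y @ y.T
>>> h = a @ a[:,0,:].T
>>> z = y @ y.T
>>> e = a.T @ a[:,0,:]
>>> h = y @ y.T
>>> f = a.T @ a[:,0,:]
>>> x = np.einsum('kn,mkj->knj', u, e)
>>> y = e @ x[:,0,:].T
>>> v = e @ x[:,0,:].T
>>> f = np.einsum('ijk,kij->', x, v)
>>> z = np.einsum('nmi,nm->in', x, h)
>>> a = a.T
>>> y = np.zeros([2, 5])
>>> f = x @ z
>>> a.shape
(11, 7, 29)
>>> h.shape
(7, 7)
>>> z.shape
(11, 7)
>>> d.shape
(5,)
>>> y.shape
(2, 5)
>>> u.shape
(7, 7)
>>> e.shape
(11, 7, 11)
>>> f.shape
(7, 7, 7)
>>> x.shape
(7, 7, 11)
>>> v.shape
(11, 7, 7)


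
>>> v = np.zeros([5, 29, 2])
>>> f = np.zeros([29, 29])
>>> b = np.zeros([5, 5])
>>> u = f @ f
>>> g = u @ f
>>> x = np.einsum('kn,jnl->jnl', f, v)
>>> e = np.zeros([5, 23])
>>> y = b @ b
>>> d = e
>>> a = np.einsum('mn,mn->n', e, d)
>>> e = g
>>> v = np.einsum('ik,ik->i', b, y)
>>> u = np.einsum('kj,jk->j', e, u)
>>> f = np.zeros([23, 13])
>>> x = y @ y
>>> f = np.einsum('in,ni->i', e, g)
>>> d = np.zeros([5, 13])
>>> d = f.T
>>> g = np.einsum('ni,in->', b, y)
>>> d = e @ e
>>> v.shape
(5,)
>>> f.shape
(29,)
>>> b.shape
(5, 5)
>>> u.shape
(29,)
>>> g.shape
()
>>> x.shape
(5, 5)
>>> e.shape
(29, 29)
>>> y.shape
(5, 5)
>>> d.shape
(29, 29)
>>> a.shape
(23,)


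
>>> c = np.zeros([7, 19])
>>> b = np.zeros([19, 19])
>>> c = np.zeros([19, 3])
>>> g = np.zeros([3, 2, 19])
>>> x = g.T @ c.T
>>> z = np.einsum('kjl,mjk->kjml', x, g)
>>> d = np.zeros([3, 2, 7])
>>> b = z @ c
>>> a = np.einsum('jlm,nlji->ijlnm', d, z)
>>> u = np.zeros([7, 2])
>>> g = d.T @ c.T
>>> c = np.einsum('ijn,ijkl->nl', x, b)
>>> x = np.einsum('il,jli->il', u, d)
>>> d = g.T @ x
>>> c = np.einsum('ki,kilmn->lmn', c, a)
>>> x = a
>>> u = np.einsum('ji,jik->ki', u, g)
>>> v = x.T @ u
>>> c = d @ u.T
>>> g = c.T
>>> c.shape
(19, 2, 19)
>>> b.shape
(19, 2, 3, 3)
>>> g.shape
(19, 2, 19)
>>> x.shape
(19, 3, 2, 19, 7)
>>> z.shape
(19, 2, 3, 19)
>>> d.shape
(19, 2, 2)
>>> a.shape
(19, 3, 2, 19, 7)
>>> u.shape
(19, 2)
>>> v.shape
(7, 19, 2, 3, 2)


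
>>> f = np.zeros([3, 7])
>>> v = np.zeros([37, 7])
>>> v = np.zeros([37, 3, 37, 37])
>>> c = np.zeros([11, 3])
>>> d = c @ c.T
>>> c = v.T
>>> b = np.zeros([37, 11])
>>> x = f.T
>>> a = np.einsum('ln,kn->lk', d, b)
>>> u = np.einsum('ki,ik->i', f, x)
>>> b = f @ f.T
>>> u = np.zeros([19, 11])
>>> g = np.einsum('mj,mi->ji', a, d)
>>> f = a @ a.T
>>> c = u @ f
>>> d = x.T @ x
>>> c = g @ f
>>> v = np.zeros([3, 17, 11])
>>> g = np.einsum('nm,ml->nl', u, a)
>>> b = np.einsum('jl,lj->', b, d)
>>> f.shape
(11, 11)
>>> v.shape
(3, 17, 11)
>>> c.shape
(37, 11)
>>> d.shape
(3, 3)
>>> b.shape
()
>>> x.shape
(7, 3)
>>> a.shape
(11, 37)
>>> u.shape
(19, 11)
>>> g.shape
(19, 37)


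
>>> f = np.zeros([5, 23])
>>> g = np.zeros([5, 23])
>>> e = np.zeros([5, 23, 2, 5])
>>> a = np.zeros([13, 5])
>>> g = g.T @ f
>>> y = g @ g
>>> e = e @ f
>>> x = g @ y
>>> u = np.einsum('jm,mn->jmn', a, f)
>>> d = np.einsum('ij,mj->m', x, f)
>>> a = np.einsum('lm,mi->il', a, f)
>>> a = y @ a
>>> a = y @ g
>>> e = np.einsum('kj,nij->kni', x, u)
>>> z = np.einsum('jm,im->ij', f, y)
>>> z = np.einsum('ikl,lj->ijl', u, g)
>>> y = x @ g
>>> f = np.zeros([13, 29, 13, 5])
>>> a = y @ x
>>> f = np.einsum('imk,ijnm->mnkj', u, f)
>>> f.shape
(5, 13, 23, 29)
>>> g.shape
(23, 23)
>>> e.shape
(23, 13, 5)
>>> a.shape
(23, 23)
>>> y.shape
(23, 23)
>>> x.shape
(23, 23)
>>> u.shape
(13, 5, 23)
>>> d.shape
(5,)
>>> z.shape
(13, 23, 23)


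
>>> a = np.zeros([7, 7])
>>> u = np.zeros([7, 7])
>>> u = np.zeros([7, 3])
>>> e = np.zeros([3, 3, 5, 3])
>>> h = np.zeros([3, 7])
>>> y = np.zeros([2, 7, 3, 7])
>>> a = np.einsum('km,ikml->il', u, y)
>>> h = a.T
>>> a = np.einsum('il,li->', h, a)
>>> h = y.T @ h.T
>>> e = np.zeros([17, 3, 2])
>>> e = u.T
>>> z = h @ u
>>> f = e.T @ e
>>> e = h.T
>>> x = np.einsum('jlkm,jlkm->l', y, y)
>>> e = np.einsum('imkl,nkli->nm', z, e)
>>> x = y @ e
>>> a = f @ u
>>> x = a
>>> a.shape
(7, 3)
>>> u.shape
(7, 3)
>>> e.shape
(7, 3)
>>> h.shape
(7, 3, 7, 7)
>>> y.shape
(2, 7, 3, 7)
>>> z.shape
(7, 3, 7, 3)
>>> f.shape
(7, 7)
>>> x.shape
(7, 3)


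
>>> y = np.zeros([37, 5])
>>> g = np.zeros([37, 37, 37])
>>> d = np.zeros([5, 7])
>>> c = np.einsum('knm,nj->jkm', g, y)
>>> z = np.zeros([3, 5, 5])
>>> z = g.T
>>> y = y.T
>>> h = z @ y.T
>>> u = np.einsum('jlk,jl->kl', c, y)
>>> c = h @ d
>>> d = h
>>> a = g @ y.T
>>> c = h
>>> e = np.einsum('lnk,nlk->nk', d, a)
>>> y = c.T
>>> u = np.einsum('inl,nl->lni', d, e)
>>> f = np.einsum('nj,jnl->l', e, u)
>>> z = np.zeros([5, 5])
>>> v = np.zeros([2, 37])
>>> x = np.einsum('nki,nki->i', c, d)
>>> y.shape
(5, 37, 37)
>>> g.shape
(37, 37, 37)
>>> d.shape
(37, 37, 5)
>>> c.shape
(37, 37, 5)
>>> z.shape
(5, 5)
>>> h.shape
(37, 37, 5)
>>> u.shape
(5, 37, 37)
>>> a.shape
(37, 37, 5)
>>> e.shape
(37, 5)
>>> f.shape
(37,)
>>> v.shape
(2, 37)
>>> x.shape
(5,)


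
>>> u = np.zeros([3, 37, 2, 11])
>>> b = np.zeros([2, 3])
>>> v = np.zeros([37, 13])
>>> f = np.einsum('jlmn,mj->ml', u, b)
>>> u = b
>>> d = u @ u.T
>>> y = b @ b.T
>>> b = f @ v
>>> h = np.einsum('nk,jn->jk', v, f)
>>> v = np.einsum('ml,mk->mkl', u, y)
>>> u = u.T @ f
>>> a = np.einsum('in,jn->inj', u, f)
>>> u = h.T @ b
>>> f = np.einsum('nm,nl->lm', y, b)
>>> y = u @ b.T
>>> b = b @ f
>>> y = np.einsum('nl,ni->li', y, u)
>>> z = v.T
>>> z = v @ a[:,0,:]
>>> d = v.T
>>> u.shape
(13, 13)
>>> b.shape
(2, 2)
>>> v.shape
(2, 2, 3)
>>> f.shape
(13, 2)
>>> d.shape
(3, 2, 2)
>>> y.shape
(2, 13)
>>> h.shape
(2, 13)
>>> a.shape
(3, 37, 2)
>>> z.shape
(2, 2, 2)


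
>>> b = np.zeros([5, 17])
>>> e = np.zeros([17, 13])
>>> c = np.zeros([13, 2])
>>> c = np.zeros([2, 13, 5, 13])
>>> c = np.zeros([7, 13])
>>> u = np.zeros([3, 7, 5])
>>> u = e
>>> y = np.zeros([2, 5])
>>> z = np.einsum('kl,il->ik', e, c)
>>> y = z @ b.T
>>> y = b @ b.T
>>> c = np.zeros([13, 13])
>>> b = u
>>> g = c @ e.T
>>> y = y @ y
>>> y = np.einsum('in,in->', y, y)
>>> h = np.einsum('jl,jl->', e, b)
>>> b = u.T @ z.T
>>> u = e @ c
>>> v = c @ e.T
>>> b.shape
(13, 7)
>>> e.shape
(17, 13)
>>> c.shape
(13, 13)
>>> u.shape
(17, 13)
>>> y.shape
()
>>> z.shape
(7, 17)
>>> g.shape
(13, 17)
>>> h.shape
()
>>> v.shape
(13, 17)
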